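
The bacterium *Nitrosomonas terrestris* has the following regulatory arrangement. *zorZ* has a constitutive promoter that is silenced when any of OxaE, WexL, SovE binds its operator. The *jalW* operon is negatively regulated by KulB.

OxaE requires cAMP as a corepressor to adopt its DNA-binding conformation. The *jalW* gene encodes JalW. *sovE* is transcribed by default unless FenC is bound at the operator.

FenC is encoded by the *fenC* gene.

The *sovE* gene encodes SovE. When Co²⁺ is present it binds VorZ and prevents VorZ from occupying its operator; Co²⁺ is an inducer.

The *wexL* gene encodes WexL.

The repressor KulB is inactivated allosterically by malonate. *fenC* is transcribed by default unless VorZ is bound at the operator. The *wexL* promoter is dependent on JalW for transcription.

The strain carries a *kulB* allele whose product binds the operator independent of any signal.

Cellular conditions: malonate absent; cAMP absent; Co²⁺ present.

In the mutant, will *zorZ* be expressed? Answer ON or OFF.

ON

cAMP is absent, so OxaE is inactive.
KulB is constitutively active in this strain.
With repressor KulB bound, *jalW* is not transcribed.
So JalW is not produced.
Required activator JalW is absent, so *wexL* is not transcribed.
So WexL is not produced.
Co²⁺ is present, so VorZ is inactive.
With no repressor bound, *fenC* is transcribed.
So FenC is produced and active.
With repressor FenC bound, *sovE* is not transcribed.
So SovE is not produced.
With no repressor bound, *zorZ* is transcribed.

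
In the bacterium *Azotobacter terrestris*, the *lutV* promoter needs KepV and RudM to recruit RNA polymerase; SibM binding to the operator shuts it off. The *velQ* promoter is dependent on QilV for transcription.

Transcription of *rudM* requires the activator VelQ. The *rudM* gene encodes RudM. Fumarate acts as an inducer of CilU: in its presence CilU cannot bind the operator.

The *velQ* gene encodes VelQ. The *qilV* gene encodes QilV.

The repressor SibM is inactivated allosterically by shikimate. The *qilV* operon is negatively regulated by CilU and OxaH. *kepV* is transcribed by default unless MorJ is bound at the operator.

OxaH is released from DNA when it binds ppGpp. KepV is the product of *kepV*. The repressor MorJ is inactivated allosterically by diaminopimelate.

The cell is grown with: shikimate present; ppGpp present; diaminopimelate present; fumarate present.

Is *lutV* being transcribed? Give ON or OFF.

ON

Diaminopimelate is present, so MorJ is inactive.
With no repressor bound, *kepV* is transcribed.
So KepV is produced and active.
Fumarate is present, so CilU is inactive.
ppGpp is present, so OxaH is inactive.
With no repressor bound, *qilV* is transcribed.
So QilV is produced and active.
No repressor is bound and QilV is active, so *velQ* is transcribed.
So VelQ is produced and active.
No repressor is bound and VelQ is active, so *rudM* is transcribed.
So RudM is produced and active.
Shikimate is present, so SibM is inactive.
No repressor is bound and KepV and RudM are active, so *lutV* is transcribed.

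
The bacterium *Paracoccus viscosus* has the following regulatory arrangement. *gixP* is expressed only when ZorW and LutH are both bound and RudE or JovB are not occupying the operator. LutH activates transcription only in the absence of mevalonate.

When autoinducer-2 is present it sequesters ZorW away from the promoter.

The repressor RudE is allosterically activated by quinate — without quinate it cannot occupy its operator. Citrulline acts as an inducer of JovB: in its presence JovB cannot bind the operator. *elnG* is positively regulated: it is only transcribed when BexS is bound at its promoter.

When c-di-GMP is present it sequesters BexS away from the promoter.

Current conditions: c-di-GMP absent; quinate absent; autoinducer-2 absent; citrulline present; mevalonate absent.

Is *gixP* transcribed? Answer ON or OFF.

ON

Quinate is absent, so RudE is inactive.
Autoinducer-2 is absent, so ZorW is active.
Mevalonate is absent, so LutH is active.
Citrulline is present, so JovB is inactive.
No repressor is bound and ZorW and LutH are active, so *gixP* is transcribed.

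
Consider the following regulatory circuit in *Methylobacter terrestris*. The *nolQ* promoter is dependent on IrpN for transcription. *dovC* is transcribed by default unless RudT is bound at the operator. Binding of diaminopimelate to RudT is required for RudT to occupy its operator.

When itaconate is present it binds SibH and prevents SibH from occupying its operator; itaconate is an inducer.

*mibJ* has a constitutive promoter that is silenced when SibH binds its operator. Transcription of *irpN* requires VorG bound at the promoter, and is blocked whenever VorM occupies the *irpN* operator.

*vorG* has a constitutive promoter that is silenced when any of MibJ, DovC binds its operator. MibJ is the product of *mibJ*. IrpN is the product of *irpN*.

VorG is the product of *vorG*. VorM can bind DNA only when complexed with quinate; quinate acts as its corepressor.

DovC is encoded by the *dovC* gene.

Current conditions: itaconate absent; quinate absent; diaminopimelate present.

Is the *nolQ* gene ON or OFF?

ON

Itaconate is absent, so SibH is active.
With repressor SibH bound, *mibJ* is not transcribed.
So MibJ is not produced.
Diaminopimelate is present, so RudT is active.
With repressor RudT bound, *dovC* is not transcribed.
So DovC is not produced.
With no repressor bound, *vorG* is transcribed.
So VorG is produced and active.
Quinate is absent, so VorM is inactive.
No repressor is bound and VorG is active, so *irpN* is transcribed.
So IrpN is produced and active.
No repressor is bound and IrpN is active, so *nolQ* is transcribed.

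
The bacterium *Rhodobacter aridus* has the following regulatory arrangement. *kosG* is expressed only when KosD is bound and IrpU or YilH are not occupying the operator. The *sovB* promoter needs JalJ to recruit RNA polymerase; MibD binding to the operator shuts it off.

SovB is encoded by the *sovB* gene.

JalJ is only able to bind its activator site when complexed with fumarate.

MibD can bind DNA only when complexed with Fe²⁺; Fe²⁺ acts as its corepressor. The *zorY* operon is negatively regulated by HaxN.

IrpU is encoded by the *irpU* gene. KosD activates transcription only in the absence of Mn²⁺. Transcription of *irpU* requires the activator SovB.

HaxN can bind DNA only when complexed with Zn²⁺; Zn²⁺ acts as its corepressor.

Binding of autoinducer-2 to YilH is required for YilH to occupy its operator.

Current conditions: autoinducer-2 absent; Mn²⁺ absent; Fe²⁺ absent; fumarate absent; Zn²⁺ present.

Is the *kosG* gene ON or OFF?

Mn²⁺ is absent, so KosD is active.
Fe²⁺ is absent, so MibD is inactive.
Fumarate is absent, so JalJ is inactive.
Required activator JalJ is absent, so *sovB* is not transcribed.
So SovB is not produced.
Required activator SovB is absent, so *irpU* is not transcribed.
So IrpU is not produced.
Autoinducer-2 is absent, so YilH is inactive.
No repressor is bound and KosD is active, so *kosG* is transcribed.

ON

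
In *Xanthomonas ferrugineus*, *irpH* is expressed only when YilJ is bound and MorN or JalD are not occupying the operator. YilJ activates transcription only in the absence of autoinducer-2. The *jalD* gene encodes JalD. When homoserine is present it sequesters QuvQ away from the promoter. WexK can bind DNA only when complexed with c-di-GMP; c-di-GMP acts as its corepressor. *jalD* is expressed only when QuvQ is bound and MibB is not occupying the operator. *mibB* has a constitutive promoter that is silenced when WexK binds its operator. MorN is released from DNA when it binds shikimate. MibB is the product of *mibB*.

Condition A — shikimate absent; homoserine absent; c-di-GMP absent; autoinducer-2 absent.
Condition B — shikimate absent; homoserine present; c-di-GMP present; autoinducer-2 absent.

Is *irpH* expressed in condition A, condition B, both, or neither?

Condition A:
Shikimate is absent, so MorN is active.
Homoserine is absent, so QuvQ is active.
c-di-GMP is absent, so WexK is inactive.
With no repressor bound, *mibB* is transcribed.
So MibB is produced and active.
With repressor MibB bound, *jalD* is not transcribed.
So JalD is not produced.
Autoinducer-2 is absent, so YilJ is active.
With repressor MorN bound, *irpH* is not transcribed.
→ *irpH* is OFF in A.
Condition B:
Shikimate is absent, so MorN is active.
Homoserine is present, so QuvQ is inactive.
c-di-GMP is present, so WexK is active.
With repressor WexK bound, *mibB* is not transcribed.
So MibB is not produced.
Required activator QuvQ is absent, so *jalD* is not transcribed.
So JalD is not produced.
Autoinducer-2 is absent, so YilJ is active.
With repressor MorN bound, *irpH* is not transcribed.
→ *irpH* is OFF in B.

neither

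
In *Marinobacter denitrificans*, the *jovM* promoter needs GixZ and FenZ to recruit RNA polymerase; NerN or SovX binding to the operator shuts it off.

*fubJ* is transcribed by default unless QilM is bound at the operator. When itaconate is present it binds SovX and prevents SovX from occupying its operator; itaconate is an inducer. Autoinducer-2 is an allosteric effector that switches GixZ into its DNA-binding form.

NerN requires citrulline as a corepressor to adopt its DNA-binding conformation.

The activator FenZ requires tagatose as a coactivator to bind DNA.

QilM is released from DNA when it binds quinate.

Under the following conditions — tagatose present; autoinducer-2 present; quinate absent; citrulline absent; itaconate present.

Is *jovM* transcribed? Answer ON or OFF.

ON

Citrulline is absent, so NerN is inactive.
Autoinducer-2 is present, so GixZ is active.
Tagatose is present, so FenZ is active.
Itaconate is present, so SovX is inactive.
No repressor is bound and GixZ and FenZ are active, so *jovM* is transcribed.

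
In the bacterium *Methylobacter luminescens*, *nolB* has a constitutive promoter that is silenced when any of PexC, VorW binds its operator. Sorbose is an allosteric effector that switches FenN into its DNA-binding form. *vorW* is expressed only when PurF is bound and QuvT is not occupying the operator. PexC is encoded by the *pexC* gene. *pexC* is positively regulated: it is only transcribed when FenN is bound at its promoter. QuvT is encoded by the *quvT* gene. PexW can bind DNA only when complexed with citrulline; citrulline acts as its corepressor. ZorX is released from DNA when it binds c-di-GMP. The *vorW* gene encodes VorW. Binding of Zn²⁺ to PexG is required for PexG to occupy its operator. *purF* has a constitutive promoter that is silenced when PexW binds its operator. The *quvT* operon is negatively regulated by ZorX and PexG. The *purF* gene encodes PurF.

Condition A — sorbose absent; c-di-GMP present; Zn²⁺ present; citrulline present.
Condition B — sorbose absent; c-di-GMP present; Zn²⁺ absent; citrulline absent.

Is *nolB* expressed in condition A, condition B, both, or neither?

Condition A:
Sorbose is absent, so FenN is inactive.
Required activator FenN is absent, so *pexC* is not transcribed.
So PexC is not produced.
c-di-GMP is present, so ZorX is inactive.
Zn²⁺ is present, so PexG is active.
With repressor PexG bound, *quvT* is not transcribed.
So QuvT is not produced.
Citrulline is present, so PexW is active.
With repressor PexW bound, *purF* is not transcribed.
So PurF is not produced.
Required activator PurF is absent, so *vorW* is not transcribed.
So VorW is not produced.
With no repressor bound, *nolB* is transcribed.
→ *nolB* is ON in A.
Condition B:
Sorbose is absent, so FenN is inactive.
Required activator FenN is absent, so *pexC* is not transcribed.
So PexC is not produced.
c-di-GMP is present, so ZorX is inactive.
Zn²⁺ is absent, so PexG is inactive.
With no repressor bound, *quvT* is transcribed.
So QuvT is produced and active.
Citrulline is absent, so PexW is inactive.
With no repressor bound, *purF* is transcribed.
So PurF is produced and active.
With repressor QuvT bound, *vorW* is not transcribed.
So VorW is not produced.
With no repressor bound, *nolB* is transcribed.
→ *nolB* is ON in B.

both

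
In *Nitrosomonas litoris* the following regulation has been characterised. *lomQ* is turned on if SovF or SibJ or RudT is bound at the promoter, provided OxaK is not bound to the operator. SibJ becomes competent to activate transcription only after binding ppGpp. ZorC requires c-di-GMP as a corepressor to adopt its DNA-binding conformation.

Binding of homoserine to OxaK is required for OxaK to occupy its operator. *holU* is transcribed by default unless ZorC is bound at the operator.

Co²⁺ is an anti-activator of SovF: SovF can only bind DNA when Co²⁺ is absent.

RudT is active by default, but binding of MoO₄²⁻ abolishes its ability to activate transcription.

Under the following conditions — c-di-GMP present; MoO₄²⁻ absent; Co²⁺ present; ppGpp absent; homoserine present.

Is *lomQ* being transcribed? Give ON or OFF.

OFF

Homoserine is present, so OxaK is active.
Co²⁺ is present, so SovF is inactive.
ppGpp is absent, so SibJ is inactive.
MoO₄²⁻ is absent, so RudT is active.
With repressor OxaK bound, *lomQ* is not transcribed.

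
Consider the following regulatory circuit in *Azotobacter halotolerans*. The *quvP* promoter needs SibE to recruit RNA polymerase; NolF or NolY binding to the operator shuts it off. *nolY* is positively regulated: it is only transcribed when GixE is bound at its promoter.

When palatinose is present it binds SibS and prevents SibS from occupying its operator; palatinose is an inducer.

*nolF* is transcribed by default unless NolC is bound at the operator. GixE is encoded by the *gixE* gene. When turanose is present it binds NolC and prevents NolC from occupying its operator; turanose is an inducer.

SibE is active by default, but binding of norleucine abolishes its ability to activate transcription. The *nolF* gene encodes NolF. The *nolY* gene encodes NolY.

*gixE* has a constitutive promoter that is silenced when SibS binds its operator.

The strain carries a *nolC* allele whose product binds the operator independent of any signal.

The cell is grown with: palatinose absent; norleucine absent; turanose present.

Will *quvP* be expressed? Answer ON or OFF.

Norleucine is absent, so SibE is active.
NolC is constitutively active in this strain.
With repressor NolC bound, *nolF* is not transcribed.
So NolF is not produced.
Palatinose is absent, so SibS is active.
With repressor SibS bound, *gixE* is not transcribed.
So GixE is not produced.
Required activator GixE is absent, so *nolY* is not transcribed.
So NolY is not produced.
No repressor is bound and SibE is active, so *quvP* is transcribed.

ON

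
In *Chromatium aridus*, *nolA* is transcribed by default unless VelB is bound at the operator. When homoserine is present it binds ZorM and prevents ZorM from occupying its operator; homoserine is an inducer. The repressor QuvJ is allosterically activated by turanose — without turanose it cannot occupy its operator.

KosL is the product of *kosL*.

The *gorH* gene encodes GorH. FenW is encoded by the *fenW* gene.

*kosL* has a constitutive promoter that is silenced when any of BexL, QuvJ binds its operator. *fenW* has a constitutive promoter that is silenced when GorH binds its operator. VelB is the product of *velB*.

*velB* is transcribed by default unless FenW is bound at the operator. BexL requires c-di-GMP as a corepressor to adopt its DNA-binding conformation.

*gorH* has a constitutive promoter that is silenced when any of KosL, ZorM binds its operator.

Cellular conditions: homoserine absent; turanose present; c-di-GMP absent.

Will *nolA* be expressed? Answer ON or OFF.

ON

c-di-GMP is absent, so BexL is inactive.
Turanose is present, so QuvJ is active.
With repressor QuvJ bound, *kosL* is not transcribed.
So KosL is not produced.
Homoserine is absent, so ZorM is active.
With repressor ZorM bound, *gorH* is not transcribed.
So GorH is not produced.
With no repressor bound, *fenW* is transcribed.
So FenW is produced and active.
With repressor FenW bound, *velB* is not transcribed.
So VelB is not produced.
With no repressor bound, *nolA* is transcribed.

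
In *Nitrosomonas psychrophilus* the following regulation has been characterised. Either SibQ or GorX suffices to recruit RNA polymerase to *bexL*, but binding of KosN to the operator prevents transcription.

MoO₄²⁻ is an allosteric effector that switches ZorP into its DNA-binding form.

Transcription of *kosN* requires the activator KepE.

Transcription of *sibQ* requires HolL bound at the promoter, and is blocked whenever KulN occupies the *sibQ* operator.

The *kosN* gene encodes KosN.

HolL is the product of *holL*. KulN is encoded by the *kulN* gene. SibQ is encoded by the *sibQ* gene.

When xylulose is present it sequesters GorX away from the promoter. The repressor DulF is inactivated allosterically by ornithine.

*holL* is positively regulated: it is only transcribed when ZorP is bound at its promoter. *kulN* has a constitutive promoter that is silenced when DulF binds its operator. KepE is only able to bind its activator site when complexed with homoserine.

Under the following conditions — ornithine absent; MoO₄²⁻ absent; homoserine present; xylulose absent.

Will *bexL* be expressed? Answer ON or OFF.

OFF

Ornithine is absent, so DulF is active.
With repressor DulF bound, *kulN* is not transcribed.
So KulN is not produced.
MoO₄²⁻ is absent, so ZorP is inactive.
Required activator ZorP is absent, so *holL* is not transcribed.
So HolL is not produced.
Required activator HolL is absent, so *sibQ* is not transcribed.
So SibQ is not produced.
Homoserine is present, so KepE is active.
No repressor is bound and KepE is active, so *kosN* is transcribed.
So KosN is produced and active.
Xylulose is absent, so GorX is active.
With repressor KosN bound, *bexL* is not transcribed.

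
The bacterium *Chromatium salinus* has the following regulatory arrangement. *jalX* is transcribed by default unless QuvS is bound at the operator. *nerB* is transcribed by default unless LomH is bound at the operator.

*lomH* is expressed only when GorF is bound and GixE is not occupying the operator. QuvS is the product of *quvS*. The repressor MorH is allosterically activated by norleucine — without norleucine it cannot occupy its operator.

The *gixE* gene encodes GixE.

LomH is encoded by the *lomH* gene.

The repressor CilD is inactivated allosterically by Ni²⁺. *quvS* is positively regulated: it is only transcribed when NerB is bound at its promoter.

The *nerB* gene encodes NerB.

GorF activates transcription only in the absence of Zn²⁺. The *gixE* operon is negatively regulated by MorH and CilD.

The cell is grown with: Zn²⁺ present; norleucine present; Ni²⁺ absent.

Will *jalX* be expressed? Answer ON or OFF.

Norleucine is present, so MorH is active.
Ni²⁺ is absent, so CilD is active.
With repressor MorH bound, *gixE* is not transcribed.
So GixE is not produced.
Zn²⁺ is present, so GorF is inactive.
Required activator GorF is absent, so *lomH* is not transcribed.
So LomH is not produced.
With no repressor bound, *nerB* is transcribed.
So NerB is produced and active.
No repressor is bound and NerB is active, so *quvS* is transcribed.
So QuvS is produced and active.
With repressor QuvS bound, *jalX* is not transcribed.

OFF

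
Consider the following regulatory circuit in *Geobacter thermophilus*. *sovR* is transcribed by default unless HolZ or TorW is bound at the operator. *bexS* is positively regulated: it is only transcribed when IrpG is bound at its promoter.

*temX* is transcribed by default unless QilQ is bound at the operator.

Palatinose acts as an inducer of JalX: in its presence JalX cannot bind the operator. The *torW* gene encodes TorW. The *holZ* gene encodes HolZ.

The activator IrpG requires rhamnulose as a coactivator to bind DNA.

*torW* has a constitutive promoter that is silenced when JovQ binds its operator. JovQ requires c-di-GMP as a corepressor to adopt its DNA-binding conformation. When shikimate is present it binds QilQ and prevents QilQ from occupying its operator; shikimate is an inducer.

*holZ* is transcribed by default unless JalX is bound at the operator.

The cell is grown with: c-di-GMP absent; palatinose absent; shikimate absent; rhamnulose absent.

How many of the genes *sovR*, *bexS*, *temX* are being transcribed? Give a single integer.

0

Palatinose is absent, so JalX is active.
With repressor JalX bound, *holZ* is not transcribed.
So HolZ is not produced.
c-di-GMP is absent, so JovQ is inactive.
With no repressor bound, *torW* is transcribed.
So TorW is produced and active.
With repressor TorW bound, *sovR* is not transcribed.
→ *sovR* is OFF.
Rhamnulose is absent, so IrpG is inactive.
Required activator IrpG is absent, so *bexS* is not transcribed.
→ *bexS* is OFF.
Shikimate is absent, so QilQ is active.
With repressor QilQ bound, *temX* is not transcribed.
→ *temX* is OFF.
0 of the 3 genes are transcribed.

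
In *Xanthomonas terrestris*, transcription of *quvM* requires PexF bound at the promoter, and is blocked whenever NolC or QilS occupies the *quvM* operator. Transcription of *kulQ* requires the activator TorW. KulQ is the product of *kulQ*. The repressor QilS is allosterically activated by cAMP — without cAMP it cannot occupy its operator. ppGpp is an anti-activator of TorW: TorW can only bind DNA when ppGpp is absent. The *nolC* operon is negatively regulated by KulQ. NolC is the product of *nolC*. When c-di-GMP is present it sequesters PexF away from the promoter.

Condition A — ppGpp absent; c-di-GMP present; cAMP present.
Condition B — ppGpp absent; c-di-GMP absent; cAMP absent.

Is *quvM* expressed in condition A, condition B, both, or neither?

Condition A:
ppGpp is absent, so TorW is active.
No repressor is bound and TorW is active, so *kulQ* is transcribed.
So KulQ is produced and active.
With repressor KulQ bound, *nolC* is not transcribed.
So NolC is not produced.
c-di-GMP is present, so PexF is inactive.
cAMP is present, so QilS is active.
With repressor QilS bound, *quvM* is not transcribed.
→ *quvM* is OFF in A.
Condition B:
ppGpp is absent, so TorW is active.
No repressor is bound and TorW is active, so *kulQ* is transcribed.
So KulQ is produced and active.
With repressor KulQ bound, *nolC* is not transcribed.
So NolC is not produced.
c-di-GMP is absent, so PexF is active.
cAMP is absent, so QilS is inactive.
No repressor is bound and PexF is active, so *quvM* is transcribed.
→ *quvM* is ON in B.

B only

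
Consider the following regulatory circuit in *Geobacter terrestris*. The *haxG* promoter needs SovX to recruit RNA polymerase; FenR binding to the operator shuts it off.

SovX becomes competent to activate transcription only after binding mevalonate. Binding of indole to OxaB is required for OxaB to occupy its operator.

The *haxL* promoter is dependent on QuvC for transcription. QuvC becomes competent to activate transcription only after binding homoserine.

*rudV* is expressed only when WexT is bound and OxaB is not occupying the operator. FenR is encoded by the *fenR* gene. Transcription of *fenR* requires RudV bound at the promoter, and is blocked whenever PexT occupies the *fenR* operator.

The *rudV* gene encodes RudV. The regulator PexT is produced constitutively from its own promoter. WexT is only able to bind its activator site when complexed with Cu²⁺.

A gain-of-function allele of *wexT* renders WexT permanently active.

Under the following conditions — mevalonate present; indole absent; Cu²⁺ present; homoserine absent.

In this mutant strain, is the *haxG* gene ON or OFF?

ON

PexT is produced constitutively and is active.
Indole is absent, so OxaB is inactive.
WexT is constitutively active in this strain.
No repressor is bound and WexT is active, so *rudV* is transcribed.
So RudV is produced and active.
With repressor PexT bound, *fenR* is not transcribed.
So FenR is not produced.
Mevalonate is present, so SovX is active.
No repressor is bound and SovX is active, so *haxG* is transcribed.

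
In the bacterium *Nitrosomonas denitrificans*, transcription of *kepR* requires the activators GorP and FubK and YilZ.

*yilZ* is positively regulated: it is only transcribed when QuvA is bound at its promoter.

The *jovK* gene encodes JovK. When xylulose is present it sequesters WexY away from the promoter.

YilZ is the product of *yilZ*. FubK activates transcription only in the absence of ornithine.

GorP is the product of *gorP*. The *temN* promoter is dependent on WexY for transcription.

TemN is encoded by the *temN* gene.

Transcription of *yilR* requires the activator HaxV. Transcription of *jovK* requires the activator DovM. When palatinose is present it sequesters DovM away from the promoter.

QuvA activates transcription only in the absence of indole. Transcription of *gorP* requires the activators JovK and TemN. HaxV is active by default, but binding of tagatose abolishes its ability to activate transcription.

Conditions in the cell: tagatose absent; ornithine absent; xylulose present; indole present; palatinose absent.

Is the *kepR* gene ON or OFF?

Palatinose is absent, so DovM is active.
No repressor is bound and DovM is active, so *jovK* is transcribed.
So JovK is produced and active.
Xylulose is present, so WexY is inactive.
Required activator WexY is absent, so *temN* is not transcribed.
So TemN is not produced.
Required activator TemN is absent, so *gorP* is not transcribed.
So GorP is not produced.
Ornithine is absent, so FubK is active.
Indole is present, so QuvA is inactive.
Required activator QuvA is absent, so *yilZ* is not transcribed.
So YilZ is not produced.
Required activator GorP is absent, so *kepR* is not transcribed.

OFF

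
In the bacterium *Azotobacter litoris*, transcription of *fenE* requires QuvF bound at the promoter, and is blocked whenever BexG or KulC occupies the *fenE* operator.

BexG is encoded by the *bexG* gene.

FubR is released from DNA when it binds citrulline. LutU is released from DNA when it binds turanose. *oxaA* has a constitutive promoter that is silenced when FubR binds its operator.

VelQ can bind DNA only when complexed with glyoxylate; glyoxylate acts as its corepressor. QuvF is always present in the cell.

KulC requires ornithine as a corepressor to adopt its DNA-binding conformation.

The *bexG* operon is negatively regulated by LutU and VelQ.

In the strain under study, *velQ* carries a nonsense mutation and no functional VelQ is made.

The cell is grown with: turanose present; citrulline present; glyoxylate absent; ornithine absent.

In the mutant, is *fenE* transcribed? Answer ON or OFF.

OFF

Turanose is present, so LutU is inactive.
VelQ is non-functional in this strain, so it has no effect.
With no repressor bound, *bexG* is transcribed.
So BexG is produced and active.
QuvF is produced constitutively and is active.
Ornithine is absent, so KulC is inactive.
With repressor BexG bound, *fenE* is not transcribed.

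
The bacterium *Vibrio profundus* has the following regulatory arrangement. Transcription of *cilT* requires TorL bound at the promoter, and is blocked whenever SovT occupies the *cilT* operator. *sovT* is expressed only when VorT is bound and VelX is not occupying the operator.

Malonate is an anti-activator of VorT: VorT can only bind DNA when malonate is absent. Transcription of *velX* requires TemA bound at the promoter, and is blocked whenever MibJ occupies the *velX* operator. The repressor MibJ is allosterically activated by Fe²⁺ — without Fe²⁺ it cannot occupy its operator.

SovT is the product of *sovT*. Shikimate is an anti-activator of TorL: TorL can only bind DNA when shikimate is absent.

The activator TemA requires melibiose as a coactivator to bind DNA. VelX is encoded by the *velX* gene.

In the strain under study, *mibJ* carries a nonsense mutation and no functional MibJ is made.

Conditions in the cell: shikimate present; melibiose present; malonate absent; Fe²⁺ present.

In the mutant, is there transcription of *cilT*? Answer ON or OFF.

Malonate is absent, so VorT is active.
Melibiose is present, so TemA is active.
MibJ is non-functional in this strain, so it has no effect.
No repressor is bound and TemA is active, so *velX* is transcribed.
So VelX is produced and active.
With repressor VelX bound, *sovT* is not transcribed.
So SovT is not produced.
Shikimate is present, so TorL is inactive.
Required activator TorL is absent, so *cilT* is not transcribed.

OFF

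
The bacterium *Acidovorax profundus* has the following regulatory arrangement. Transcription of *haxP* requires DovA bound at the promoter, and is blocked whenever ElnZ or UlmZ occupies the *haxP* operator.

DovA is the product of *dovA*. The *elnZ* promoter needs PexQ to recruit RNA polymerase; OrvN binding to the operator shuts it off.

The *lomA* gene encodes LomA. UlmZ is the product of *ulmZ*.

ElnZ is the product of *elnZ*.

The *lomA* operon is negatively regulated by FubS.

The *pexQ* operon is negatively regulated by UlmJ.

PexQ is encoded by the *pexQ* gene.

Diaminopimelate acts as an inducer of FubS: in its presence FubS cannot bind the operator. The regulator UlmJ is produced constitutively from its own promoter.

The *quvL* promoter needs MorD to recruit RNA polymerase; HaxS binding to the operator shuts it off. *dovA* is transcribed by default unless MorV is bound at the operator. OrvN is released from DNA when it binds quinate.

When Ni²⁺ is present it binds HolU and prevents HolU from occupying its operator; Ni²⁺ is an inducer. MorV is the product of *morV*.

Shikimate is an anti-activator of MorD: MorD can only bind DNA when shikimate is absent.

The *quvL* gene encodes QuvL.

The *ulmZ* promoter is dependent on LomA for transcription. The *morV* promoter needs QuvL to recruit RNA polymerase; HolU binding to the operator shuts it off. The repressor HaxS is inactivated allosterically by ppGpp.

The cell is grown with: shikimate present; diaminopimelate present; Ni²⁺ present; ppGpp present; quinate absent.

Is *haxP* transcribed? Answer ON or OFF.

OFF

ppGpp is present, so HaxS is inactive.
Shikimate is present, so MorD is inactive.
Required activator MorD is absent, so *quvL* is not transcribed.
So QuvL is not produced.
Ni²⁺ is present, so HolU is inactive.
Required activator QuvL is absent, so *morV* is not transcribed.
So MorV is not produced.
With no repressor bound, *dovA* is transcribed.
So DovA is produced and active.
Quinate is absent, so OrvN is active.
UlmJ is produced constitutively and is active.
With repressor UlmJ bound, *pexQ* is not transcribed.
So PexQ is not produced.
With repressor OrvN bound, *elnZ* is not transcribed.
So ElnZ is not produced.
Diaminopimelate is present, so FubS is inactive.
With no repressor bound, *lomA* is transcribed.
So LomA is produced and active.
No repressor is bound and LomA is active, so *ulmZ* is transcribed.
So UlmZ is produced and active.
With repressor UlmZ bound, *haxP* is not transcribed.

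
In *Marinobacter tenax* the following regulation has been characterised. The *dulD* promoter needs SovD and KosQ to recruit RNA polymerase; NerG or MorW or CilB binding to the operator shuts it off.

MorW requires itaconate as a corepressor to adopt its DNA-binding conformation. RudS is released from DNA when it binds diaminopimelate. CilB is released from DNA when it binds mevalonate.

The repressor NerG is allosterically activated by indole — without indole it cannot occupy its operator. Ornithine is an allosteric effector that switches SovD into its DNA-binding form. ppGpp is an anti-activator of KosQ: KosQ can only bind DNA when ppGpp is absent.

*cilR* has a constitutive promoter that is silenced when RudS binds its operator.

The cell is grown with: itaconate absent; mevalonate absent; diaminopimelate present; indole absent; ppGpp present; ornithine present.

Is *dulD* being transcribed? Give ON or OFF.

Indole is absent, so NerG is inactive.
Ornithine is present, so SovD is active.
Itaconate is absent, so MorW is inactive.
ppGpp is present, so KosQ is inactive.
Mevalonate is absent, so CilB is active.
With repressor CilB bound, *dulD* is not transcribed.

OFF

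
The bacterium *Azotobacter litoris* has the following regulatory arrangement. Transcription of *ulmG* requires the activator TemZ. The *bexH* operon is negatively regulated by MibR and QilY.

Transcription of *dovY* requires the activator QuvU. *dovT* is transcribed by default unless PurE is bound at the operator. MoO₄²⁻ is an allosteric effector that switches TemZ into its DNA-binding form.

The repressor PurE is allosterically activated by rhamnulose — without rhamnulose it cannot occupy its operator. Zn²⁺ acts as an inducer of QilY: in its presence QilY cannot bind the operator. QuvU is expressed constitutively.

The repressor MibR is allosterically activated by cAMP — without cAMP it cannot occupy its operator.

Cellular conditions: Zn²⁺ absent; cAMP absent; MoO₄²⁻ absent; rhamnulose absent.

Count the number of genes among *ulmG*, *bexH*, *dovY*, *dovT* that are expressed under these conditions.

2

MoO₄²⁻ is absent, so TemZ is inactive.
Required activator TemZ is absent, so *ulmG* is not transcribed.
→ *ulmG* is OFF.
cAMP is absent, so MibR is inactive.
Zn²⁺ is absent, so QilY is active.
With repressor QilY bound, *bexH* is not transcribed.
→ *bexH* is OFF.
QuvU is produced constitutively and is active.
No repressor is bound and QuvU is active, so *dovY* is transcribed.
→ *dovY* is ON.
Rhamnulose is absent, so PurE is inactive.
With no repressor bound, *dovT* is transcribed.
→ *dovT* is ON.
2 of the 4 genes are transcribed.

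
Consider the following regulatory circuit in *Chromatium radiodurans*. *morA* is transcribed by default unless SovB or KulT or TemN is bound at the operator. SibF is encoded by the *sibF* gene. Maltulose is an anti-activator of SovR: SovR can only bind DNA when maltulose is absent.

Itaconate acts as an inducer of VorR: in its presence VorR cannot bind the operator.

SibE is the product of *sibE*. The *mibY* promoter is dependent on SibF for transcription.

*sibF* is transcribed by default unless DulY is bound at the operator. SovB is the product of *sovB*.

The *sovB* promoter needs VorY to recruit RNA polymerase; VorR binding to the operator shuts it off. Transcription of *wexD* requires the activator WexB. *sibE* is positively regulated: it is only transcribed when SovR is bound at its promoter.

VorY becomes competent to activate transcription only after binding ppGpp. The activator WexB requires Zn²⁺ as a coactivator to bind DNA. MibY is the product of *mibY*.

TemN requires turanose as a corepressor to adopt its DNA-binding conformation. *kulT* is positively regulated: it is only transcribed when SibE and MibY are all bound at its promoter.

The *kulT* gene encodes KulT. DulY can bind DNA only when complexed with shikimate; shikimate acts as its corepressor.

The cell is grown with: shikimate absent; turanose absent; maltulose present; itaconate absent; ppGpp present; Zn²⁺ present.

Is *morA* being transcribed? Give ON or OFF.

ON

Itaconate is absent, so VorR is active.
ppGpp is present, so VorY is active.
With repressor VorR bound, *sovB* is not transcribed.
So SovB is not produced.
Maltulose is present, so SovR is inactive.
Required activator SovR is absent, so *sibE* is not transcribed.
So SibE is not produced.
Shikimate is absent, so DulY is inactive.
With no repressor bound, *sibF* is transcribed.
So SibF is produced and active.
No repressor is bound and SibF is active, so *mibY* is transcribed.
So MibY is produced and active.
Required activator SibE is absent, so *kulT* is not transcribed.
So KulT is not produced.
Turanose is absent, so TemN is inactive.
With no repressor bound, *morA* is transcribed.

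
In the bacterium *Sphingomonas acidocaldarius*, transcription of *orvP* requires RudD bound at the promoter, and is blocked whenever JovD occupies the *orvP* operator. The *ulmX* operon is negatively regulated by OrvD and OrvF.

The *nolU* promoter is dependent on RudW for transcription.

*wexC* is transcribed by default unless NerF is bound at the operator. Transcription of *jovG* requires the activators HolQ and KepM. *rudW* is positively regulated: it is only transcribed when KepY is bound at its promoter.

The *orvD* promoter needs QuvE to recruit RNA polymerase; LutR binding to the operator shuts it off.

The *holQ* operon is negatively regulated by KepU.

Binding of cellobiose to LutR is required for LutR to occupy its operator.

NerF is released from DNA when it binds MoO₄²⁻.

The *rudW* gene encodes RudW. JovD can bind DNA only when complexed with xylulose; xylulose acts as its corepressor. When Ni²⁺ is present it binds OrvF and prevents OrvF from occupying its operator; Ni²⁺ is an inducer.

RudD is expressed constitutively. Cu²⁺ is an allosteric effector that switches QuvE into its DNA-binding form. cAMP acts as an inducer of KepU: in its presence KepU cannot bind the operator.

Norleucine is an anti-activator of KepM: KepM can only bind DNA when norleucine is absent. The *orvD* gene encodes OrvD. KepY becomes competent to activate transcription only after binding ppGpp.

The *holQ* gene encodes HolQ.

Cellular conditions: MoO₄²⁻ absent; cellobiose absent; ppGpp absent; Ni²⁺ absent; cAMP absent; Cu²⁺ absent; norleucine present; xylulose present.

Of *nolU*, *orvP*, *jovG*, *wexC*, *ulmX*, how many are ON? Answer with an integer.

ppGpp is absent, so KepY is inactive.
Required activator KepY is absent, so *rudW* is not transcribed.
So RudW is not produced.
Required activator RudW is absent, so *nolU* is not transcribed.
→ *nolU* is OFF.
Xylulose is present, so JovD is active.
RudD is produced constitutively and is active.
With repressor JovD bound, *orvP* is not transcribed.
→ *orvP* is OFF.
cAMP is absent, so KepU is active.
With repressor KepU bound, *holQ* is not transcribed.
So HolQ is not produced.
Norleucine is present, so KepM is inactive.
Required activator HolQ is absent, so *jovG* is not transcribed.
→ *jovG* is OFF.
MoO₄²⁻ is absent, so NerF is active.
With repressor NerF bound, *wexC* is not transcribed.
→ *wexC* is OFF.
Cu²⁺ is absent, so QuvE is inactive.
Cellobiose is absent, so LutR is inactive.
Required activator QuvE is absent, so *orvD* is not transcribed.
So OrvD is not produced.
Ni²⁺ is absent, so OrvF is active.
With repressor OrvF bound, *ulmX* is not transcribed.
→ *ulmX* is OFF.
0 of the 5 genes are transcribed.

0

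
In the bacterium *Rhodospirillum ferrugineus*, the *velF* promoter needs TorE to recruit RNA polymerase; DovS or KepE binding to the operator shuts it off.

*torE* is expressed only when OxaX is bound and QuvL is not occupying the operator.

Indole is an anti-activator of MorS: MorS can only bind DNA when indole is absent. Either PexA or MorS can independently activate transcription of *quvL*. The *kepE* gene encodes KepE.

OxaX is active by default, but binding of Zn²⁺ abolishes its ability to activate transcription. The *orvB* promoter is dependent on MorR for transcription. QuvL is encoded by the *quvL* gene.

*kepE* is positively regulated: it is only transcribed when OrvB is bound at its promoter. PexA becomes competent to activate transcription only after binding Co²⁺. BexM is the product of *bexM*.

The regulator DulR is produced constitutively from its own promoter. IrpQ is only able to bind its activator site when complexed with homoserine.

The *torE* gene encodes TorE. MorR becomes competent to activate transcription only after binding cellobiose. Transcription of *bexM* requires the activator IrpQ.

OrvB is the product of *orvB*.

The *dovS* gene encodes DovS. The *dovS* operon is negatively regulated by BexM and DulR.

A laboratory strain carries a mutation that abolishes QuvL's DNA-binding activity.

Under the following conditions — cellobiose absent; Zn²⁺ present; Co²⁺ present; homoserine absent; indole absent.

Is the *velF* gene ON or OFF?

QuvL is non-functional in this strain, so it has no effect.
Zn²⁺ is present, so OxaX is inactive.
Required activator OxaX is absent, so *torE* is not transcribed.
So TorE is not produced.
Homoserine is absent, so IrpQ is inactive.
Required activator IrpQ is absent, so *bexM* is not transcribed.
So BexM is not produced.
DulR is produced constitutively and is active.
With repressor DulR bound, *dovS* is not transcribed.
So DovS is not produced.
Cellobiose is absent, so MorR is inactive.
Required activator MorR is absent, so *orvB* is not transcribed.
So OrvB is not produced.
Required activator OrvB is absent, so *kepE* is not transcribed.
So KepE is not produced.
Required activator TorE is absent, so *velF* is not transcribed.

OFF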